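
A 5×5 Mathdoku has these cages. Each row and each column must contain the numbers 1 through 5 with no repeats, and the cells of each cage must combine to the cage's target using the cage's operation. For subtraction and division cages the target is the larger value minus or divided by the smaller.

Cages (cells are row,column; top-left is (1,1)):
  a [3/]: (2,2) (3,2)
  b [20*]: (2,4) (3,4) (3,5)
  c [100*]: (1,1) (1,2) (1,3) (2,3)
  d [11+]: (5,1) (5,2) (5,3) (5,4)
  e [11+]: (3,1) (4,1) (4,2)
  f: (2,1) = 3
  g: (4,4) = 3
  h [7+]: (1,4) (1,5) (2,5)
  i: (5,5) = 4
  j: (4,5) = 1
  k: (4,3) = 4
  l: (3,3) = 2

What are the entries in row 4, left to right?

Cage f is given, leaving (2,1) = 3.
Row 2 already has 3, which forces (2,2) = 1.
The 4 cells of cage c must have product 100; hence (2,3) = 5.
Column 2 now contains 1, so (3,2) = 3.
Cage l is given, leaving (3,3) = 2.
K is a freebie, so (4,3) = 4.
Cage g is given; hence (4,4) = 3.
Cage j is a single given cell, so (4,5) = 1.
Cage i is given; hence (5,5) = 4.
Column 3 now contains 4, so (1,3) = 1.
The 3 cells of cage h must have sum 7, so (1,4) = 2.
Cage h needs sum 7, which forces (1,5) = 3.
Cage b needs product 20, leaving (2,4) = 4.
Column 5 now contains 4; hence (2,5) = 2.
The 3 cells of cage e must have sum 11, so (3,1) = 4.
Cage b has product 20, leaving (3,4) = 1.
Column 5 now contains 4, so (3,5) = 5.
Cage d needs sum 11, so (5,3) = 3.
Column 4 now contains 1; hence (5,4) = 5.
4 is placed in column 1, leaving (1,1) = 5.
Cage c has product 100, so (1,2) = 4.
Column 1 now contains 5; hence (4,1) = 2.
2 is placed in row 4; hence (4,2) = 5.
Cage d has sum 11, leaving (5,1) = 1.
5 is placed in row 5, which forces (5,2) = 2.
Completed grid: 5 4 1 2 3 / 3 1 5 4 2 / 4 3 2 1 5 / 2 5 4 3 1 / 1 2 3 5 4.

2 5 4 3 1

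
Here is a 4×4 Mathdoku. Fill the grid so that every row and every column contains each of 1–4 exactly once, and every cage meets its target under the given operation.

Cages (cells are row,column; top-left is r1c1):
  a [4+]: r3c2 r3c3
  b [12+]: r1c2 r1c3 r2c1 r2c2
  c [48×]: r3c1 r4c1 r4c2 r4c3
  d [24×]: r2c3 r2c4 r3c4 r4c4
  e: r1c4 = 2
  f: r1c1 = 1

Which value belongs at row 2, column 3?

Cage f is given, which forces r1c1 = 1.
Cage e is given, leaving r1c4 = 2.
The 4 cells of cage d must have product 24, so r2c3 = 2.
The 4 cells of cage b must have sum 12, leaving r2c1 = 4.
The 4 cells of cage b must have sum 12, so r2c2 = 1.
Row 2 already has 1; hence r2c4 = 3.
Column 1 now contains 4, leaving r3c1 = 2.
1 is placed in column 2, so r3c2 = 3.
Row 3 already has 3; hence r3c3 = 1.
Row 3 now contains 1, so r3c4 = 4.
Column 1 now contains 4, which forces r4c1 = 3.
Row 4 already has 3, so r4c3 = 4.
Column 4 already has 4, which forces r4c4 = 1.
3 is placed in column 2, leaving r1c2 = 4.
4 is placed in column 3, which forces r1c3 = 3.
4 is placed in row 4, which forces r4c2 = 2.
Completed grid: 1 4 3 2 / 4 1 2 3 / 2 3 1 4 / 3 2 4 1.

2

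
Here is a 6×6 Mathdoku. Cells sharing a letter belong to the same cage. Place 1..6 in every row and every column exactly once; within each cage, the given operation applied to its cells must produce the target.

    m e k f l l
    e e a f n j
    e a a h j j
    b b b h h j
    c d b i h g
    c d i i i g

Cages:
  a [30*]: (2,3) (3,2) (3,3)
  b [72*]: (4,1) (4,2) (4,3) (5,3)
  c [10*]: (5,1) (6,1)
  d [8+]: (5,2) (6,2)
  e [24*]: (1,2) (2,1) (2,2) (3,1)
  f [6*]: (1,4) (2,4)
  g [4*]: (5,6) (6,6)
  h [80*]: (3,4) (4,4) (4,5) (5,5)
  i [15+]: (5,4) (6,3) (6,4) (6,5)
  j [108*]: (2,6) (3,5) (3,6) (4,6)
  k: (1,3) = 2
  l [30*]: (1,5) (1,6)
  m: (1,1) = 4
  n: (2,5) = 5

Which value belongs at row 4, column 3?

4

M is a freebie, which forces (1,1) = 4.
K is a freebie, which forces (1,3) = 2.
N is a freebie, so (2,5) = 5.
5 is placed in column 5; hence (1,5) = 6.
The two cells of cage l must have product 30, leaving (1,6) = 5.
Column 5 now contains 6, which forces (3,5) = 3.
The only place for 4 in row 2 is (2,2).
The only place for 4 in row 3 is (3,4).
The 4 cells of cage h must have product 80, so (4,4) = 5.
The only place for 2 in column 5 is (6,5).
Cage c's pair has product 10; hence (5,1) = 2.
Row 6 already has 2; hence (6,1) = 5.
Cage e needs product 24, so (1,2) = 1.
1 is placed in row 1, leaving (1,4) = 3.
The two cells of cage d must have sum 8, leaving (5,2) = 5.
Column 4 now contains 3; hence (5,4) = 6.
Cage d's pair has sum 8, which forces (6,2) = 3.
Column 4 already has 6, which forces (6,4) = 1.
1 is placed in row 6, leaving (6,6) = 4.
Column 4 already has 6, which forces (2,4) = 2.
The 3 cells of cage a must have product 30, so (3,3) = 5.
Column 6 already has 4, which forces (5,6) = 1.
4 is placed in row 6, leaving (6,3) = 6.
The 4 cells of cage h must have product 80, which forces (4,5) = 1.
Row 5 already has 1, which forces (5,5) = 4.
Row 4 now contains 1; hence (4,1) = 3.
Cage b needs product 72, leaving (4,2) = 2.
Cage b has product 72; hence (4,3) = 4.
Row 4 already has 2, leaving (4,6) = 6.
Row 5 already has 4, leaving (5,3) = 3.
Column 3 already has 3, so (2,3) = 1.
Column 6 now contains 6, leaving (2,6) = 3.
2 is placed in column 2, leaving (3,2) = 6.
Column 6 now contains 6, which forces (3,6) = 2.
1 is placed in row 2, leaving (2,1) = 6.
Row 3 now contains 6, which forces (3,1) = 1.
Filled in: 4 1 2 3 6 5 / 6 4 1 2 5 3 / 1 6 5 4 3 2 / 3 2 4 5 1 6 / 2 5 3 6 4 1 / 5 3 6 1 2 4.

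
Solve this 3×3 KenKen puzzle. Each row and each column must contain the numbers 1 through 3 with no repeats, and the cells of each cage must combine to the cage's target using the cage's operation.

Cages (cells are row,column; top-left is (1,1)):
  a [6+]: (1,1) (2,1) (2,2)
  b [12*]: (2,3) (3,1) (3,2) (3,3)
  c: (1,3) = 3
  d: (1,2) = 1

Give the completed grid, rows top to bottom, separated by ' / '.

Cage d is given, so (1,2) = 1.
C is a freebie, leaving (1,3) = 3.
Cage b has product 12, so (2,3) = 2.
Column 3 now contains 3; hence (3,3) = 1.
3 is placed in row 1; hence (1,1) = 2.
Cage a needs sum 6, which forces (2,1) = 1.
Row 2 already has 2, which forces (2,2) = 3.
2 is placed in column 1, which forces (3,1) = 3.
Column 2 now contains 3, which forces (3,2) = 2.

2 1 3 / 1 3 2 / 3 2 1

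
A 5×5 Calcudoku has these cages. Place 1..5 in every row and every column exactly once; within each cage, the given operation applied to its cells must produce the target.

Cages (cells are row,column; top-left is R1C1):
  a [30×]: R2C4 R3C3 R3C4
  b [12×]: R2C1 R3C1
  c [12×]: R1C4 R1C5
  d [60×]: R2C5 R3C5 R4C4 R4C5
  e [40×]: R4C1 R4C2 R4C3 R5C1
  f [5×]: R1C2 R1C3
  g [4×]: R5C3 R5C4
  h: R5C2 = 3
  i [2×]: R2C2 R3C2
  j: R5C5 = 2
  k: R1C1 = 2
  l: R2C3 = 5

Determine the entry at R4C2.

Cage k is given, leaving R1C1 = 2.
Cage l is given, which forces R2C3 = 5.
Cage h is a single given cell, which forces R5C2 = 3.
Cage j is given, leaving R5C5 = 2.
Cage f needs two cells with product 5; hence R1C2 = 5.
5 is placed in column 3; hence R1C3 = 1.
The 3 cells of cage a must have product 30, which forces R3C4 = 5.
1 is placed in column 3, which forces R5C3 = 4.
Row 5 now contains 4, leaving R5C4 = 1.
4 is placed in column 3, so R4C3 = 2.
Cage d needs product 60, leaving R4C5 = 5.
1 is placed in row 5, so R5C1 = 5.
Cage a needs product 30; hence R2C4 = 2.
Column 3 already has 2; hence R3C3 = 3.
The two cells of cage b must have product 12; hence R2C1 = 3.
Row 2 already has 2, so R2C2 = 1.
1 is placed in row 2; hence R2C5 = 4.
Row 3 already has 3, which forces R3C1 = 4.
Cage i's pair has product 2, leaving R3C2 = 2.
Column 5 already has 4, which forces R3C5 = 1.
4 is placed in column 1, leaving R4C1 = 1.
Column 2 already has 1, leaving R4C2 = 4.
Row 4 now contains 4; hence R4C4 = 3.
Column 4 now contains 3, leaving R1C4 = 4.
Column 5 already has 4, which forces R1C5 = 3.
Completed grid: 2 5 1 4 3 / 3 1 5 2 4 / 4 2 3 5 1 / 1 4 2 3 5 / 5 3 4 1 2.

4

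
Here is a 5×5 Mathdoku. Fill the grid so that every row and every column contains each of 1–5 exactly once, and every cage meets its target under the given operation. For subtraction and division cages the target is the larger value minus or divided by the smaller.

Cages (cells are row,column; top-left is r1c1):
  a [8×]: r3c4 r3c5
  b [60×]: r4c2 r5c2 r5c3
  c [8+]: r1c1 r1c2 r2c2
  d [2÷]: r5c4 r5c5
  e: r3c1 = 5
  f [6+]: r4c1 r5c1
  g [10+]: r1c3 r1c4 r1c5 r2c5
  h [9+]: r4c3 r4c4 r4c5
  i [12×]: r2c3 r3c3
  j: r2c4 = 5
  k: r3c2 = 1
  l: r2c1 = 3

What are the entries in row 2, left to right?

Cage l is a single given cell; hence r2c1 = 3.
Row 2 already has 3, which forces r2c3 = 4.
J is a freebie; hence r2c4 = 5.
Cage e is a single given cell, leaving r3c1 = 5.
Cage k is given, which forces r3c2 = 1.
Column 3 now contains 4, which forces r3c3 = 3.
3 is placed in column 3, which forces r5c3 = 5.
Column 2 already has 1, so r2c2 = 2.
Row 2 already has 2, which forces r2c5 = 1.
Row 4 needs a 1, and only r4c3 is open for it.
Column 3 already has 1, which forces r1c3 = 2.
The 3 cells of cage h must have sum 9, leaving r4c4 = 3.
The 3 cells of cage h must have sum 9, so r4c5 = 5.
Row 1 now contains 2, leaving r1c1 = 1.
The 3 cells of cage c must have sum 8, so r1c2 = 5.
Column 4 already has 3, leaving r1c4 = 4.
The 4 cells of cage g must have sum 10, which forces r1c5 = 3.
Column 4 already has 4; hence r3c4 = 2.
2 is placed in row 3, leaving r3c5 = 4.
Row 4 now contains 3, so r4c2 = 4.
Cage b needs product 60, which forces r5c2 = 3.
2 is placed in column 4, so r5c4 = 1.
4 is placed in column 5, so r5c5 = 2.
Row 4 now contains 4, so r4c1 = 2.
Row 5 now contains 2; hence r5c1 = 4.
Completed grid: 1 5 2 4 3 / 3 2 4 5 1 / 5 1 3 2 4 / 2 4 1 3 5 / 4 3 5 1 2.

3 2 4 5 1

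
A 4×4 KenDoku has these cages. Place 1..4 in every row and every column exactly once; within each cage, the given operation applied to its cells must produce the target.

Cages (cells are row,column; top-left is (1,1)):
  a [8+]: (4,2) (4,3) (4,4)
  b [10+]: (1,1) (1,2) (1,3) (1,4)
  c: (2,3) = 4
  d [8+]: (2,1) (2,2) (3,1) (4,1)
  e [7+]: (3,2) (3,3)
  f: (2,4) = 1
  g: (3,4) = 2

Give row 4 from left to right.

2 3 1 4

C is a freebie, so (2,3) = 4.
Cage f is a single given cell; hence (2,4) = 1.
Column 3 now contains 4, so (3,3) = 3.
Cage g is given, leaving (3,4) = 2.
3 is placed in column 3, which forces (4,3) = 1.
1 is placed in column 3, leaving (1,3) = 2.
Cage d has sum 8, so (2,1) = 3.
1 is placed in row 2, leaving (2,2) = 2.
Cage d has sum 8, which forces (3,1) = 1.
Row 3 already has 3, so (3,2) = 4.
The 4 cells of cage d must have sum 8, so (4,1) = 2.
4 is placed in column 2, which forces (4,2) = 3.
Row 4 now contains 3, so (4,4) = 4.
Column 1 already has 1, which forces (1,1) = 4.
3 is placed in column 2, so (1,2) = 1.
Column 4 now contains 4; hence (1,4) = 3.
The full grid is 4 1 2 3 / 3 2 4 1 / 1 4 3 2 / 2 3 1 4.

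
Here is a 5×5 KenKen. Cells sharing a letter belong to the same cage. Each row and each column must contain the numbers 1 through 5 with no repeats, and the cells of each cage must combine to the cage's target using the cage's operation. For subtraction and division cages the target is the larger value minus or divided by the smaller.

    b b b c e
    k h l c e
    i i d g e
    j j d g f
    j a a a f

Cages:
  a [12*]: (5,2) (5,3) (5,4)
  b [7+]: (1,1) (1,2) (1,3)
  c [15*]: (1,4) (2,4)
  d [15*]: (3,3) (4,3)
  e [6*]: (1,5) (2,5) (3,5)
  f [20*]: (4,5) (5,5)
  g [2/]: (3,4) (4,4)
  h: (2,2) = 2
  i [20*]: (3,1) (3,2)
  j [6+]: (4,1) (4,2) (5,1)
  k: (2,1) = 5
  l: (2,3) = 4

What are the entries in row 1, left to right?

1 4 2 5 3

K is a freebie, which forces (2,1) = 5.
H is a freebie, so (2,2) = 2.
Cage l is a single given cell, so (2,3) = 4.
Row 2 now contains 5, leaving (2,4) = 3.
3 is placed in row 2; hence (2,5) = 1.
Column 1 now contains 5, so (3,1) = 4.
4 is placed in row 3, which forces (3,2) = 5.
5 is placed in row 3, so (3,3) = 3.
3 is placed in row 3, which forces (3,5) = 2.
Column 3 now contains 3, which forces (4,3) = 5.
Row 4 already has 5; hence (4,5) = 4.
Column 3 now contains 3; hence (5,3) = 1.
Row 5 already has 1, so (5,4) = 4.
Column 5 already has 4, which forces (5,5) = 5.
Cage b has sum 7, so (1,1) = 1.
Cage b needs sum 7, which forces (1,2) = 4.
Column 3 now contains 1, which forces (1,3) = 2.
3 is placed in column 4; hence (1,4) = 5.
Column 5 now contains 2, which forces (1,5) = 3.
Row 3 already has 2, which forces (3,4) = 1.
Cage g needs two cells with quotient 2, which forces (4,4) = 2.
Row 5 already has 4, so (5,2) = 3.
Row 4 already has 2; hence (4,1) = 3.
Column 2 already has 3, so (4,2) = 1.
Row 5 already has 3, which forces (5,1) = 2.
Filled in: 1 4 2 5 3 / 5 2 4 3 1 / 4 5 3 1 2 / 3 1 5 2 4 / 2 3 1 4 5.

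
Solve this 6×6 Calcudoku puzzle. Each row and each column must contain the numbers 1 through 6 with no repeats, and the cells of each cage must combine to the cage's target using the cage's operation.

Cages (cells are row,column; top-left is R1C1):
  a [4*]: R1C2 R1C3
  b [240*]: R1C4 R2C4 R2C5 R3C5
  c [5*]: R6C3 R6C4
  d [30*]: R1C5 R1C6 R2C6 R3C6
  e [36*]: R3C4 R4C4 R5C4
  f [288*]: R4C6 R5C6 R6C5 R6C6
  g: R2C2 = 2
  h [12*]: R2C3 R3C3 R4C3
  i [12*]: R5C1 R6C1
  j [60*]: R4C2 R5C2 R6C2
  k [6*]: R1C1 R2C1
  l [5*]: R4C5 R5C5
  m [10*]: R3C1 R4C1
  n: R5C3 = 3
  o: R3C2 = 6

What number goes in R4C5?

Cage g is given, which forces R2C2 = 2.
Cage o is given; hence R3C2 = 6.
Cage n is a single given cell, so R5C3 = 3.
In row 3, 4 can only go at R3C5, so R3C5 = 4.
4 is placed in column 5; hence R6C5 = 6.
In row 2, 4 can only go at R2C4, so R2C4 = 4.
Row 5 needs a 1, and only R5C5 is open for it.
Column 5 now contains 1, leaving R4C5 = 5.
The 4 cells of cage b must have product 240; hence R1C4 = 5.
Column 5 now contains 5, which forces R2C5 = 3.
The two cells of cage m must have product 10, leaving R3C1 = 5.
5 is placed in row 4, so R4C1 = 2.
Column 1 now contains 2, which forces R6C1 = 3.
5 is placed in column 4; hence R6C4 = 1.
3 is placed in column 5, which forces R1C5 = 2.
Cage d has product 30, which forces R2C6 = 5.
The 3 cells of cage h must have product 12, leaving R3C3 = 2.
Row 3 already has 2, which forces R3C4 = 3.
3 is placed in row 3, which forces R3C6 = 1.
The 3 cells of cage j must have product 60, leaving R4C2 = 3.
Column 4 now contains 3, which forces R4C4 = 6.
Row 4 already has 6; hence R4C6 = 4.
Cage i needs two cells with product 12, so R5C1 = 4.
Row 5 already has 4; hence R5C2 = 5.
Column 4 now contains 6; hence R5C4 = 2.
Row 5 already has 2, which forces R5C6 = 6.
Column 2 already has 5, which forces R6C2 = 4.
1 is placed in row 6, leaving R6C3 = 5.
Column 6 now contains 4, leaving R6C6 = 2.
Column 2 already has 4; hence R1C2 = 1.
Cage a's pair has product 4; hence R1C3 = 4.
Column 6 now contains 1, leaving R1C6 = 3.
Cage h has product 12, which forces R2C3 = 6.
Row 4 already has 6, so R4C3 = 1.
1 is placed in row 1, so R1C1 = 6.
Row 2 already has 6; hence R2C1 = 1.
Completed grid: 6 1 4 5 2 3 / 1 2 6 4 3 5 / 5 6 2 3 4 1 / 2 3 1 6 5 4 / 4 5 3 2 1 6 / 3 4 5 1 6 2.

5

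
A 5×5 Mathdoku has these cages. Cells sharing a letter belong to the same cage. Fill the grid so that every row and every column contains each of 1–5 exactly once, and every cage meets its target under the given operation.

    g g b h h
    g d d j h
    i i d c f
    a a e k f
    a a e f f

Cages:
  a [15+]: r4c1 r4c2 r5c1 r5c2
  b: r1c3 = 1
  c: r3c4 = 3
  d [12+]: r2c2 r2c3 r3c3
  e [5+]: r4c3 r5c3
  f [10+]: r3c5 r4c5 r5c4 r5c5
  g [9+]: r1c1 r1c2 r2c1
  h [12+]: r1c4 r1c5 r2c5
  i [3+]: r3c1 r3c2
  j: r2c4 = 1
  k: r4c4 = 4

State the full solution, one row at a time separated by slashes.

Cage b is a single given cell, leaving r1c3 = 1.
Cage j is a single given cell, so r2c4 = 1.
C is a freebie, leaving r3c4 = 3.
Cage k is given, which forces r4c4 = 4.
Column 4 now contains 4, so r5c4 = 2.
Column 4 now contains 4, which forces r1c4 = 5.
Cage e needs two cells with sum 5, so r4c3 = 2.
The two cells of cage e must have sum 5; hence r5c3 = 3.
Cage d has sum 12, which forces r2c2 = 3.
Cage g needs sum 9; hence r1c1 = 3.
Row 1 now contains 3, leaving r1c5 = 2.
Row 1 already has 2, so r1c2 = 4.
Cage g has sum 9; hence r2c1 = 2.
The 3 cells of cage h must have sum 12, which forces r2c5 = 5.
Column 1 already has 2; hence r3c1 = 1.
Row 3 now contains 1; hence r3c2 = 2.
Row 3 now contains 1, leaving r3c5 = 4.
Column 1 now contains 1, which forces r4c1 = 5.
Row 4 already has 5, which forces r4c2 = 1.
Cage f has sum 10, so r4c5 = 3.
Column 1 now contains 5, leaving r5c1 = 4.
Column 2 already has 4, so r5c2 = 5.
Column 5 now contains 4, so r5c5 = 1.
5 is placed in row 2, leaving r2c3 = 4.
Row 3 now contains 4, which forces r3c3 = 5.

3 4 1 5 2 / 2 3 4 1 5 / 1 2 5 3 4 / 5 1 2 4 3 / 4 5 3 2 1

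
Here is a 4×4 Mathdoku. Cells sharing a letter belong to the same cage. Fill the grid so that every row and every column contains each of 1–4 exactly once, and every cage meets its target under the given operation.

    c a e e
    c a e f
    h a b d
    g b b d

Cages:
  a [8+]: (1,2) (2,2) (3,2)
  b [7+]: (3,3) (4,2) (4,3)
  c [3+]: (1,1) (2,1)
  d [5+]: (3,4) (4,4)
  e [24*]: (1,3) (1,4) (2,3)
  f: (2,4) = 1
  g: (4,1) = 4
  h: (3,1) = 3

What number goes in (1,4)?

4

Cage f is given, leaving (2,4) = 1.
Cage h is a single given cell; hence (3,1) = 3.
Cage g is given, leaving (4,1) = 4.
Cage c needs two cells with sum 3, which forces (1,1) = 1.
Row 2 now contains 1, so (2,1) = 2.
Cage d needs two cells with sum 5, so (3,4) = 2.
The two cells of cage d must have sum 5, so (4,4) = 3.
Cage e needs product 24; hence (1,3) = 2.
3 is placed in column 4, so (1,4) = 4.
The 3 cells of cage e must have product 24, which forces (2,3) = 3.
The 3 cells of cage a must have sum 8, which forces (3,2) = 1.
Row 3 now contains 2, which forces (3,3) = 4.
Column 2 already has 1; hence (4,2) = 2.
Column 3 already has 2, leaving (4,3) = 1.
Row 1 already has 4; hence (1,2) = 3.
Row 2 already has 3, so (2,2) = 4.
The full grid is 1 3 2 4 / 2 4 3 1 / 3 1 4 2 / 4 2 1 3.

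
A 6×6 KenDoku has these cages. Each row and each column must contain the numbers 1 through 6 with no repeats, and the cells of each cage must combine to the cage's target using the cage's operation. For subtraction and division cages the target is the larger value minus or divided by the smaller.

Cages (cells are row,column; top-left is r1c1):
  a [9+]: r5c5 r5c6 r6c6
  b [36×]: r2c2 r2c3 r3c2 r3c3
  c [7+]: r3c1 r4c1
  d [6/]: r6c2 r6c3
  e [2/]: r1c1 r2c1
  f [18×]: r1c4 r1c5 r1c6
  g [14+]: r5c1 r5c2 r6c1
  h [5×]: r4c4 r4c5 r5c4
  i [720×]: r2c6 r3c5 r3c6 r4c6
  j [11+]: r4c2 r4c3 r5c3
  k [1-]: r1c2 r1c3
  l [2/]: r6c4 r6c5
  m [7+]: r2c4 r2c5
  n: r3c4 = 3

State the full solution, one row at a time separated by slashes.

Cage n is given, which forces r3c4 = 3.
Cage i has product 720; hence r3c5 = 6.
Cage h needs product 5, so r4c4 = 5.
Cage h has product 5, which forces r4c5 = 1.
Cage h needs product 5, which forces r5c4 = 1.
Column 4 already has 1, which forces r1c4 = 6.
Column 5 already has 1; hence r1c5 = 3.
Cage f has product 18, leaving r1c6 = 1.
Column 5 already has 3, so r2c5 = 5.
Cage m's pair has sum 7, so r2c4 = 2.
The 4 cells of cage i must have product 720, which forces r3c6 = 5.
2 is placed in column 4, leaving r6c4 = 4.
Row 6 already has 4, leaving r6c5 = 2.
2 is placed in row 6, so r6c6 = 3.
Cage e needs two cells with quotient 2, so r1c1 = 2.
Column 5 already has 2, which forces r5c5 = 4.
The 3 cells of cage a must have sum 9, which forces r5c6 = 2.
The only place for 1 in row 2 is r2c1.
Column 1 already has 1, leaving r3c1 = 4.
Cage c needs two cells with sum 7, leaving r4c1 = 3.
Cage g needs sum 14, leaving r5c2 = 3.
3 is placed in row 5, so r5c3 = 5.
The two cells of cage k must have difference 1, which forces r1c2 = 5.
5 is placed in column 3; hence r1c3 = 4.
3 is placed in column 2; hence r2c2 = 6.
Cage b has product 36; hence r2c3 = 3.
Row 2 now contains 6, leaving r2c6 = 4.
Column 3 already has 4, leaving r4c3 = 2.
Column 6 now contains 4; hence r4c6 = 6.
Row 5 already has 5; hence r5c1 = 6.
Cage g has sum 14, which forces r6c1 = 5.
Column 2 already has 6; hence r6c2 = 1.
1 is placed in row 6, leaving r6c3 = 6.
Column 2 already has 1; hence r3c2 = 2.
Column 3 already has 2, so r3c3 = 1.
Row 4 already has 2, so r4c2 = 4.

2 5 4 6 3 1 / 1 6 3 2 5 4 / 4 2 1 3 6 5 / 3 4 2 5 1 6 / 6 3 5 1 4 2 / 5 1 6 4 2 3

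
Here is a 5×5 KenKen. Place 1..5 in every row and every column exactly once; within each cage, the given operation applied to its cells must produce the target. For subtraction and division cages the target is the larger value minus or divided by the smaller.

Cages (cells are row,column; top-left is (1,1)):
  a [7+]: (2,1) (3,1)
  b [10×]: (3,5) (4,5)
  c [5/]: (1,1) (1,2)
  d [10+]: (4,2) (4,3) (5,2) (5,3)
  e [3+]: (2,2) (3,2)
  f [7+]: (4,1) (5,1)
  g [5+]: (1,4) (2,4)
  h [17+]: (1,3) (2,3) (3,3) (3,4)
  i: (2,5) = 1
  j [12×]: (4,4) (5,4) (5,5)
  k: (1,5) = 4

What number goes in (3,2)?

1

Cage k is a single given cell, leaving (1,5) = 4.
I is a freebie, leaving (2,5) = 1.
Cage h has sum 17, which forces (3,4) = 5.
Row 3 now contains 5; hence (3,5) = 2.
2 is placed in column 5, leaving (4,5) = 5.
2 is placed in column 5, so (5,5) = 3.
1 is placed in row 2, which forces (2,2) = 2.
Row 3 already has 2, which forces (3,2) = 1.
Cage c needs two cells with quotient 5, so (1,1) = 1.
Column 2 now contains 1, so (1,2) = 5.
Row 1 already has 5, which forces (1,3) = 3.
Row 1 already has 1, so (1,4) = 2.
Column 3 already has 3, leaving (3,3) = 4.
Cage d needs sum 10, which forces (4,2) = 3.
Cage d has sum 10, leaving (5,2) = 4.
4 is placed in row 5; hence (5,4) = 1.
Cage a needs two cells with sum 7, so (2,1) = 4.
4 is placed in column 3; hence (2,3) = 5.
Cage g's pair has sum 5, leaving (2,4) = 3.
Row 3 now contains 4; hence (3,1) = 3.
3 is placed in row 4, so (4,1) = 2.
Cage d needs sum 10, leaving (4,3) = 1.
Column 4 now contains 1, leaving (4,4) = 4.
4 is placed in row 5; hence (5,1) = 5.
Row 5 now contains 1, so (5,3) = 2.
Completed grid: 1 5 3 2 4 / 4 2 5 3 1 / 3 1 4 5 2 / 2 3 1 4 5 / 5 4 2 1 3.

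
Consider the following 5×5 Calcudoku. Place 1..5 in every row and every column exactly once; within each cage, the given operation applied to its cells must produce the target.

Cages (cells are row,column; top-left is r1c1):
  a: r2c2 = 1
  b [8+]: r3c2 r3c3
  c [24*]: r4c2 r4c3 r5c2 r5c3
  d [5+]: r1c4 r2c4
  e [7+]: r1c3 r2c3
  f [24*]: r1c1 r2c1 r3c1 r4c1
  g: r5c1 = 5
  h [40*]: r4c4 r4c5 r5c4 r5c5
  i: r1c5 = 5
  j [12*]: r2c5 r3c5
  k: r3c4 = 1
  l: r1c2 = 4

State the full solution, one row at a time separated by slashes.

Cage l is given; hence r1c2 = 4.
I is a freebie, so r1c5 = 5.
Cage a is a single given cell; hence r2c2 = 1.
Cage k is a single given cell, which forces r3c4 = 1.
Cage g is given, which forces r5c1 = 5.
Cage h needs product 40, which forces r4c4 = 5.
In row 1, 1 can only go at r1c1, so r1c1 = 1.
In row 2, 5 can only go at r2c3, so r2c3 = 5.
The two cells of cage e must have sum 7, so r1c3 = 2.
Row 1 already has 2, leaving r1c4 = 3.
Column 4 already has 3, leaving r2c4 = 2.
Cage b needs two cells with sum 8, so r3c2 = 5.
5 is placed in column 3; hence r3c3 = 3.
Row 3 now contains 3, so r3c5 = 4.
2 is placed in column 4, leaving r5c4 = 4.
Column 5 now contains 4, which forces r2c5 = 3.
4 is placed in row 3, leaving r3c1 = 2.
Cage c has product 24, which forces r4c3 = 4.
Row 5 already has 4; hence r5c3 = 1.
Row 5 already has 1, leaving r5c5 = 2.
Row 2 already has 3, which forces r2c1 = 4.
Row 4 now contains 4, so r4c1 = 3.
Cage c needs product 24, so r4c2 = 2.
2 is placed in column 5; hence r4c5 = 1.
Row 5 now contains 2; hence r5c2 = 3.

1 4 2 3 5 / 4 1 5 2 3 / 2 5 3 1 4 / 3 2 4 5 1 / 5 3 1 4 2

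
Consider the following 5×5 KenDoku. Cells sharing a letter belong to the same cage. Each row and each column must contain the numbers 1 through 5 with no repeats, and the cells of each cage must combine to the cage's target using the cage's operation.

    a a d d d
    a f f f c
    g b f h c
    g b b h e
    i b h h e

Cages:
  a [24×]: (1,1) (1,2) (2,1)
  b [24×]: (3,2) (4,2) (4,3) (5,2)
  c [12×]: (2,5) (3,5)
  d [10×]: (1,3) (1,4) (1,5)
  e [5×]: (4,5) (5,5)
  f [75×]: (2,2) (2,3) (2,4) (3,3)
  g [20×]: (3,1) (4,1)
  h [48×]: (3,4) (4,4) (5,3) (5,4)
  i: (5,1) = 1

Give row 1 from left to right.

Cage f has product 75, which forces (3,3) = 5.
I is a freebie; hence (5,1) = 1.
1 is placed in row 5; hence (5,5) = 5.
Cage d has product 10, leaving (1,4) = 5.
5 is placed in row 3, leaving (3,1) = 4.
Row 3 now contains 4, so (3,5) = 3.
Cage g needs two cells with product 20; hence (4,1) = 5.
Column 5 already has 5; hence (4,5) = 1.
Cage a needs product 24, leaving (1,2) = 4.
The 3 cells of cage d must have product 10, which forces (1,3) = 1.
Column 5 already has 1, leaving (1,5) = 2.
Cage f needs product 75, so (2,2) = 5.
Column 3 already has 1; hence (2,3) = 3.
Row 2 now contains 3, which forces (2,4) = 1.
3 is placed in column 5; hence (2,5) = 4.
The 4 cells of cage b must have product 24, so (3,2) = 1.
Column 4 already has 1; hence (3,4) = 2.
Row 1 now contains 2, which forces (1,1) = 3.
Row 2 now contains 3; hence (2,1) = 2.
The 4 cells of cage b must have product 24, so (4,3) = 4.
Row 4 already has 4, which forces (4,4) = 3.
Cage h needs product 48; hence (5,3) = 2.
Column 4 already has 3; hence (5,4) = 4.
Row 4 already has 3, so (4,2) = 2.
Row 5 now contains 2, leaving (5,2) = 3.
Completed grid: 3 4 1 5 2 / 2 5 3 1 4 / 4 1 5 2 3 / 5 2 4 3 1 / 1 3 2 4 5.

3 4 1 5 2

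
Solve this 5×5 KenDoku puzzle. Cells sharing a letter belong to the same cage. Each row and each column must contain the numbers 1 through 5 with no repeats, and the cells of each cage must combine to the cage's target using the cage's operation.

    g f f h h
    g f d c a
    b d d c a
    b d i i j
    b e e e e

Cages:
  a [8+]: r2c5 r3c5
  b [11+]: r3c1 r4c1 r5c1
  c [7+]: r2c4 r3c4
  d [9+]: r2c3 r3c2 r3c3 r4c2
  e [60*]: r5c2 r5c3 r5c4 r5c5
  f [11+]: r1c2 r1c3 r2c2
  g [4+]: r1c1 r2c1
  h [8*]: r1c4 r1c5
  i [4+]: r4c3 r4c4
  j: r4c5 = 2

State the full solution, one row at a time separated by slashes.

3 1 5 2 4 / 1 5 2 4 3 / 4 2 1 3 5 / 5 4 3 1 2 / 2 3 4 5 1

J is a freebie, leaving r4c5 = 2.
The two cells of cage h must have product 8, which forces r1c4 = 2.
Column 5 now contains 2, leaving r1c5 = 4.
In row 2, 2 can only go at r2c3, so r2c3 = 2.
The only place for 1 in row 2 is r2c1.
Column 1 now contains 1, leaving r1c1 = 3.
Row 1 already has 3, which forces r1c3 = 5.
Row 1 now contains 5, so r1c2 = 1.
Cage f needs sum 11, which forces r2c2 = 5.
Row 2 already has 5, so r2c5 = 3.
5 is placed in column 2; hence r3c2 = 2.
Column 5 now contains 3; hence r3c5 = 5.
Column 5 now contains 5, so r5c5 = 1.
Row 2 already has 3, which forces r2c4 = 4.
5 is placed in row 3, so r3c1 = 4.
The 4 cells of cage d must have sum 9, leaving r3c3 = 1.
Cage c needs two cells with sum 7, leaving r3c4 = 3.
The 3 cells of cage b must have sum 11, which forces r4c1 = 5.
The 4 cells of cage d must have sum 9, leaving r4c2 = 4.
1 is placed in column 3, so r4c3 = 3.
Column 4 now contains 3, leaving r4c4 = 1.
The 3 cells of cage b must have sum 11, so r5c1 = 2.
Column 2 now contains 4, which forces r5c2 = 3.
3 is placed in column 3, which forces r5c3 = 4.
Cage e has product 60, so r5c4 = 5.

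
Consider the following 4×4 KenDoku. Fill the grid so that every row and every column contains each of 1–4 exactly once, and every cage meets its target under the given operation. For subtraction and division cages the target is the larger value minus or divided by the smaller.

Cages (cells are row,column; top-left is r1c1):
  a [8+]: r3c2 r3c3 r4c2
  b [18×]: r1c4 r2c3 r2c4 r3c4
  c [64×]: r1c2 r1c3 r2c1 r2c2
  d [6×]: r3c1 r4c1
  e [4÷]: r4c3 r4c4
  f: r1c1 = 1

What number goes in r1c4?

F is a freebie, which forces r1c1 = 1.
Cage b needs product 18, which forces r2c3 = 3.
In row 1, 3 can only go at r1c4, so r1c4 = 3.
Row 2 needs a 1, and only r2c4 is open for it.
Column 4 already has 1; hence r3c4 = 2.
Cage e's pair has quotient 4, so r4c3 = 1.
Column 4 already has 1, so r4c4 = 4.
2 is placed in row 3, which forces r3c1 = 3.
Cage a has sum 8, so r3c2 = 1.
Column 3 already has 1; hence r3c3 = 4.
Cage d's pair has product 6, which forces r4c1 = 2.
Cage a needs sum 8, so r4c2 = 3.
Cage c has product 64, leaving r1c2 = 4.
Column 3 now contains 4; hence r1c3 = 2.
Column 1 now contains 2, so r2c1 = 4.
Cage c has product 64, so r2c2 = 2.
The full grid is 1 4 2 3 / 4 2 3 1 / 3 1 4 2 / 2 3 1 4.

3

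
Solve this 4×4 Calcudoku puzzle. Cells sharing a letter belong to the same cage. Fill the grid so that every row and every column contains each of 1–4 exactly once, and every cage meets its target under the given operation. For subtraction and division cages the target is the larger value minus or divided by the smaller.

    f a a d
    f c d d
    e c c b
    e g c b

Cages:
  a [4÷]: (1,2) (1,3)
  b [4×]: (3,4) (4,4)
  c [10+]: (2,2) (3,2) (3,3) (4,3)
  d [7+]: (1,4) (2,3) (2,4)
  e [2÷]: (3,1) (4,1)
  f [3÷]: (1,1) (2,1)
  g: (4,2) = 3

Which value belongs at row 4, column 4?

Cage g is a single given cell; hence (4,2) = 3.
The only place for 2 in row 1 is (1,4).
Row 1 needs a 3, and only (1,1) is open for it.
3 is placed in column 1, so (2,1) = 1.
Cage d needs sum 7, which forces (2,3) = 2.
Cage d has sum 7, which forces (2,4) = 3.
2 is placed in row 2; hence (2,2) = 4.
The 4 cells of cage c must have sum 10, so (4,3) = 1.
1 is placed in row 4, which forces (4,4) = 4.
Column 2 now contains 4, leaving (1,2) = 1.
Column 3 already has 1, so (1,3) = 4.
Cage e's pair has quotient 2, leaving (3,1) = 4.
Column 2 now contains 1, leaving (3,2) = 2.
Column 3 already has 4; hence (3,3) = 3.
4 is placed in column 4; hence (3,4) = 1.
Row 4 already has 4; hence (4,1) = 2.
Completed grid: 3 1 4 2 / 1 4 2 3 / 4 2 3 1 / 2 3 1 4.

4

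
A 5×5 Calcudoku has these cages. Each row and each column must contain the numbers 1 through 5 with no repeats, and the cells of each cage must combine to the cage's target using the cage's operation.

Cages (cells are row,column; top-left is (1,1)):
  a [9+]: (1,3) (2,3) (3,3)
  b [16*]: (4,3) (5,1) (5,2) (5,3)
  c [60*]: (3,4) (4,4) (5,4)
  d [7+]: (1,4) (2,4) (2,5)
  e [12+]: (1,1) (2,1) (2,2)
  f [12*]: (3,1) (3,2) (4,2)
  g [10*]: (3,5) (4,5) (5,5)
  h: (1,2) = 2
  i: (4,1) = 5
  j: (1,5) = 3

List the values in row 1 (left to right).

H is a freebie; hence (1,2) = 2.
J is a freebie, so (1,5) = 3.
Cage i is given; hence (4,1) = 5.
Cage b needs product 16; hence (4,3) = 2.
Row 4 now contains 2, which forces (4,5) = 1.
5 is placed in column 1, leaving (1,1) = 4.
Row 1 now contains 4; hence (1,4) = 1.
Cage e has sum 12, leaving (2,1) = 3.
The 3 cells of cage e must have sum 12, which forces (2,2) = 5.
5 is placed in row 2, which forces (2,3) = 1.
Column 1 already has 3, leaving (3,1) = 1.
The 4 cells of cage b must have product 16, so (5,1) = 2.
1 is placed in column 3, so (5,3) = 4.
2 is placed in row 5, leaving (5,5) = 5.
Row 1 already has 1; hence (1,3) = 5.
Cage a has sum 9, so (3,3) = 3.
The 3 cells of cage c must have product 60, leaving (3,4) = 5.
Column 5 already has 5; hence (3,5) = 2.
Cage c has product 60; hence (4,4) = 4.
Row 5 now contains 4; hence (5,2) = 1.
Row 5 now contains 5, which forces (5,4) = 3.
4 is placed in column 4, leaving (2,4) = 2.
Column 5 already has 2, which forces (2,5) = 4.
Row 3 now contains 3, so (3,2) = 4.
4 is placed in row 4, leaving (4,2) = 3.
The full grid is 4 2 5 1 3 / 3 5 1 2 4 / 1 4 3 5 2 / 5 3 2 4 1 / 2 1 4 3 5.

4 2 5 1 3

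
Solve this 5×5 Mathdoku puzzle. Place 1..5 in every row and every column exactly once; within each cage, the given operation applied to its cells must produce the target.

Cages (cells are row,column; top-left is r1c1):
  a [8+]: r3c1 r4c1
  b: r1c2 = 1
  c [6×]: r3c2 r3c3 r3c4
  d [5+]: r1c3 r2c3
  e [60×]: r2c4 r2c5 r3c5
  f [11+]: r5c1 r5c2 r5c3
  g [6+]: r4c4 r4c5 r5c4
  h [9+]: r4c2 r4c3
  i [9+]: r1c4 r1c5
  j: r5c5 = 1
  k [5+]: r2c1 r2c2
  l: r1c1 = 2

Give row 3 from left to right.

5 3 1 2 4

L is a freebie, which forces r1c1 = 2.
B is a freebie, leaving r1c2 = 1.
J is a freebie; hence r5c5 = 1.
The 3 cells of cage g must have sum 6, so r4c4 = 1.
Cage c needs product 6, leaving r3c3 = 1.
Cage d's pair has sum 5; hence r1c3 = 3.
Column 3 already has 1, so r2c3 = 2.
Cage k needs two cells with sum 5, which forces r2c1 = 1.
2 is placed in row 2, leaving r2c2 = 4.
Column 2 already has 4; hence r4c2 = 5.
Row 4 already has 5, so r4c3 = 4.
The 3 cells of cage f must have sum 11; hence r5c2 = 2.
Column 3 already has 4, so r5c3 = 5.
Row 5 now contains 2, leaving r5c4 = 3.
Column 4 already has 3, so r2c4 = 5.
The 3 cells of cage e must have product 60; hence r2c5 = 3.
Cage a needs two cells with sum 8, which forces r3c1 = 5.
Column 2 already has 2, so r3c2 = 3.
Column 4 already has 3; hence r3c4 = 2.
The 3 cells of cage e must have product 60, which forces r3c5 = 4.
Row 4 already has 5; hence r4c1 = 3.
The 3 cells of cage g must have sum 6; hence r4c5 = 2.
Row 5 already has 5, so r5c1 = 4.
Column 4 now contains 5; hence r1c4 = 4.
4 is placed in column 5; hence r1c5 = 5.
The full grid is 2 1 3 4 5 / 1 4 2 5 3 / 5 3 1 2 4 / 3 5 4 1 2 / 4 2 5 3 1.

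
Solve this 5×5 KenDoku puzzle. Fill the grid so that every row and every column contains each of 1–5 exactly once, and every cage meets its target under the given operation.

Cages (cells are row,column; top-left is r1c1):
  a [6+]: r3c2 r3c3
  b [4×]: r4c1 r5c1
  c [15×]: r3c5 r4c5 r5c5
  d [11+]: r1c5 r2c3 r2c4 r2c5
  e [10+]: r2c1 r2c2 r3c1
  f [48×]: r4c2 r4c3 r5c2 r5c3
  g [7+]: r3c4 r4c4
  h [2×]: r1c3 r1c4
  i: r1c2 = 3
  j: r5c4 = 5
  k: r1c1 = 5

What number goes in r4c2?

Cage k is a single given cell, leaving r1c1 = 5.
Cage i is given, which forces r1c2 = 3.
Cage j is given; hence r5c4 = 5.
Row 1 needs a 4, and only r1c5 is open for it.
Row 2 needs a 3, and only r2c1 is open for it.
Cage e needs sum 10, which forces r2c2 = 5.
The 3 cells of cage e must have sum 10, so r3c1 = 2.
The two cells of cage a must have sum 6, so r3c2 = 1.
Cage a needs two cells with sum 6, which forces r3c3 = 5.
5 is placed in row 3, leaving r3c5 = 3.
3 is placed in column 5, which forces r5c5 = 1.
Column 5 now contains 1, leaving r2c5 = 2.
3 is placed in row 3; hence r3c4 = 4.
The two cells of cage b must have product 4, leaving r4c1 = 1.
The two cells of cage g must have sum 7, leaving r4c4 = 3.
Column 5 now contains 1; hence r4c5 = 5.
Row 5 now contains 1, leaving r5c1 = 4.
Row 5 now contains 4, so r5c2 = 2.
Row 5 already has 2, leaving r5c3 = 3.
Cage d needs sum 11; hence r2c3 = 4.
Column 4 already has 4; hence r2c4 = 1.
Column 2 now contains 2, leaving r4c2 = 4.
3 is placed in row 4, which forces r4c3 = 2.
Column 3 now contains 2, which forces r1c3 = 1.
Column 4 now contains 1; hence r1c4 = 2.
Completed grid: 5 3 1 2 4 / 3 5 4 1 2 / 2 1 5 4 3 / 1 4 2 3 5 / 4 2 3 5 1.

4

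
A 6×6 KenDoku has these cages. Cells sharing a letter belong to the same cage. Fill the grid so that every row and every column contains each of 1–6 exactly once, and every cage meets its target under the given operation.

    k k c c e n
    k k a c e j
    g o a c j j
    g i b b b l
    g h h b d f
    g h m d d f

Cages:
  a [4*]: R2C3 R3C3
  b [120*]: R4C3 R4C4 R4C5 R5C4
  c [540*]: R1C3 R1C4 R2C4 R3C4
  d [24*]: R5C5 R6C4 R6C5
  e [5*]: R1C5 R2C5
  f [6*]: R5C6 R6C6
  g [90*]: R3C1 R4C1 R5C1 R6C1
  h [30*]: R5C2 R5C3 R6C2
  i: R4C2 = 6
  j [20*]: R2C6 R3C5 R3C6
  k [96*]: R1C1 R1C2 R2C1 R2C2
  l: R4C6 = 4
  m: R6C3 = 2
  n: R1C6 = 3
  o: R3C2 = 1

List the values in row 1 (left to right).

2 4 6 5 1 3

The 4 cells of cage c must have product 540, which forces R1C3 = 6.
N is a freebie, which forces R1C6 = 3.
Cage o is given, which forces R3C2 = 1.
1 is placed in row 3, which forces R3C3 = 4.
4 is placed in row 3, so R3C6 = 5.
Cage i is given, which forces R4C2 = 6.
Cage l is given, so R4C6 = 4.
Cage m is a single given cell, leaving R6C3 = 2.
Row 1 now contains 3, which forces R1C4 = 5.
Row 1 already has 5, so R1C5 = 1.
4 is placed in column 3, which forces R2C3 = 1.
Column 5 already has 1, leaving R2C5 = 5.
The 3 cells of cage j must have product 20, leaving R2C6 = 2.
Row 3 now contains 5, which forces R3C5 = 2.
Column 5 already has 2, leaving R4C5 = 3.
Cage h has product 30, which forces R5C2 = 2.
Cage b needs product 120, which forces R5C4 = 4.
4 is placed in row 5, so R5C5 = 6.
Row 5 already has 6, so R5C6 = 1.
Column 5 already has 6, which forces R6C5 = 4.
Column 6 now contains 1, leaving R6C6 = 6.
The 4 cells of cage k must have product 96, so R1C1 = 2.
Column 2 now contains 2, leaving R1C2 = 4.
Cage k has product 96, which forces R2C1 = 4.
Cage k has product 96, so R2C2 = 3.
Row 2 already has 3, so R2C4 = 6.
The 4 cells of cage g must have product 90, leaving R3C1 = 6.
6 is placed in column 4, leaving R3C4 = 3.
3 is placed in row 4; hence R4C3 = 5.
3 is placed in row 4, so R4C4 = 2.
5 is placed in column 3, which forces R5C3 = 3.
Column 2 now contains 3, leaving R6C2 = 5.
Cage d needs product 24; hence R6C4 = 1.
Row 4 already has 5, so R4C1 = 1.
Row 5 now contains 3, which forces R5C1 = 5.
1 is placed in row 6, leaving R6C1 = 3.
Completed grid: 2 4 6 5 1 3 / 4 3 1 6 5 2 / 6 1 4 3 2 5 / 1 6 5 2 3 4 / 5 2 3 4 6 1 / 3 5 2 1 4 6.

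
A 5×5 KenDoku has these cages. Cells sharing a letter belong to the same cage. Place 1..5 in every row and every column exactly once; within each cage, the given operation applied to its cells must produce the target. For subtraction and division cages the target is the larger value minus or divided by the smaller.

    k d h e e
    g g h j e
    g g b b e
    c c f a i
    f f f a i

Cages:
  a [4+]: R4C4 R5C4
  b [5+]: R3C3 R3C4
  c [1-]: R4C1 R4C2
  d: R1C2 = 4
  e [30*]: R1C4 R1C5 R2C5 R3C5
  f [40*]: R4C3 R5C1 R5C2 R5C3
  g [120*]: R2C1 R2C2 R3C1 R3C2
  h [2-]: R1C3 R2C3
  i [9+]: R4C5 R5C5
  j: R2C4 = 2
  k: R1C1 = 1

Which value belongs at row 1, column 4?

5

K is a freebie, which forces R1C1 = 1.
Cage d is given, leaving R1C2 = 4.
Cage j is given, so R2C4 = 2.
Row 5 needs a 3, and only R5C4 is open for it.
Column 4 already has 3, which forces R1C4 = 5.
Column 4 already has 3, leaving R4C4 = 1.
Cage b needs two cells with sum 5, which forces R3C3 = 1.
Column 4 now contains 1, leaving R3C4 = 4.
The 4 cells of cage g must have product 120; hence R2C1 = 4.
Row 2 already has 4, so R2C3 = 5.
The 4 cells of cage e must have product 30, which forces R2C5 = 1.
The 4 cells of cage f must have product 40, leaving R5C2 = 1.
Cage h's pair has difference 2, which forces R1C3 = 3.
3 is placed in row 1; hence R1C5 = 2.
5 is placed in row 2, so R2C2 = 3.
Column 5 now contains 2, so R3C5 = 3.
Column 2 already has 3; hence R4C2 = 2.
Row 4 now contains 2, leaving R4C3 = 4.
Row 4 now contains 4, which forces R4C5 = 5.
The 4 cells of cage f must have product 40, which forces R5C1 = 5.
Column 3 already has 4, leaving R5C3 = 2.
Column 5 already has 5; hence R5C5 = 4.
Column 1 already has 5, which forces R3C1 = 2.
2 is placed in column 2, which forces R3C2 = 5.
Row 4 now contains 2, so R4C1 = 3.
Completed grid: 1 4 3 5 2 / 4 3 5 2 1 / 2 5 1 4 3 / 3 2 4 1 5 / 5 1 2 3 4.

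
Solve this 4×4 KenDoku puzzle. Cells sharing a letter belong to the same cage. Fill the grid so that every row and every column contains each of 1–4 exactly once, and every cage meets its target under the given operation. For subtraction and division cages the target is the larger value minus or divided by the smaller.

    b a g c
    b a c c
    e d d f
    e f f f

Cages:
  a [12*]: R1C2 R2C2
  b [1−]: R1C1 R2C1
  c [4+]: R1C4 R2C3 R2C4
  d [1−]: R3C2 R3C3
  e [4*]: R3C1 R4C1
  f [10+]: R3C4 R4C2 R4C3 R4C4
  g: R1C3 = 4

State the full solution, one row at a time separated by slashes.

Cage g is given, so R1C3 = 4.
Cage c has sum 4, leaving R1C4 = 1.
Cage c has sum 4, so R2C3 = 1.
Cage c needs sum 4, leaving R2C4 = 2.
Row 1 already has 4, which forces R1C2 = 3.
Cage a needs two cells with product 12, so R2C2 = 4.
The 4 cells of cage f must have sum 10, leaving R4C2 = 1.
Cage f has sum 10, so R4C3 = 2.
3 is placed in row 1; hence R1C1 = 2.
Row 2 already has 4, so R2C1 = 3.
Cage e's pair has product 4, leaving R3C1 = 1.
1 is placed in column 2, so R3C2 = 2.
2 is placed in column 3, which forces R3C3 = 3.
Row 3 now contains 3, so R3C4 = 4.
1 is placed in row 4, leaving R4C1 = 4.
4 is placed in column 4, so R4C4 = 3.

2 3 4 1 / 3 4 1 2 / 1 2 3 4 / 4 1 2 3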